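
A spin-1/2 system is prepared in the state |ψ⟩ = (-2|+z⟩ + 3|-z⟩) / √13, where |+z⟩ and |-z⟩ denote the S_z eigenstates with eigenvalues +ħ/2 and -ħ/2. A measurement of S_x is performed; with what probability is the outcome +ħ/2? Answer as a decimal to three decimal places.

0.038

|+x⟩ = (|+z⟩ + |-z⟩)/√2, so ⟨+x|ψ⟩ = (1) / (√2·√13).
P = |1|² / 26 = 1/26.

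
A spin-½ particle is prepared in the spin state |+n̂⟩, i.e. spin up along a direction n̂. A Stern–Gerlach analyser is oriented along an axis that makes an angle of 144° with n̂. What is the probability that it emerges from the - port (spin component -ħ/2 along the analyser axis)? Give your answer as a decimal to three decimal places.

For spin-½, the probability of finding spin-up along an axis at angle θ to the initial spin direction is cos²(θ/2); spin-down is sin²(θ/2).
θ = 144°, so P = sin²(72°) ≈ 0.905.

0.905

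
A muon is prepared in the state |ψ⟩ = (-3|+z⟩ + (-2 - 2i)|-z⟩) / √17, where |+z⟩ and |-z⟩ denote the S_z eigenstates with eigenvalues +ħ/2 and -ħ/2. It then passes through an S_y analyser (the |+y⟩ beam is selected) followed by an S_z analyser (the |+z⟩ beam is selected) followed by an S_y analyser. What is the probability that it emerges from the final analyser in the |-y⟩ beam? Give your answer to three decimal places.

0.213

First analyser (S_y): P(|+y⟩) = |⟨+y|ψ⟩|² = 29/34.
After stage 1 the state is |+y⟩; P(|+z⟩) = |⟨+z|+y⟩|² = 1/2.
After stage 2 the state is |+z⟩; P(|-y⟩) = |⟨-y|+z⟩|² = 1/2.
Joint probability = 29/34 × 1/2 × 1/2 = 0.213.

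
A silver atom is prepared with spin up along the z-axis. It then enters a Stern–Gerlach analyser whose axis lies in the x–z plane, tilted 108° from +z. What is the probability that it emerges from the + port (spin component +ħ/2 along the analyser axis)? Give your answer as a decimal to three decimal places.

0.345

For spin-½, the probability of finding spin-up along an axis at angle θ to the initial spin direction is cos²(θ/2); spin-down is sin²(θ/2).
θ = 108°, so P = cos²(54°) ≈ 0.345.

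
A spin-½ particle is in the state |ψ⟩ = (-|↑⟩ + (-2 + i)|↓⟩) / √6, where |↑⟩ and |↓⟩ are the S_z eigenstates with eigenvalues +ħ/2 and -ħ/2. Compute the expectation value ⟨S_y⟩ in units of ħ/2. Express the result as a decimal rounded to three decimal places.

⟨σ_y⟩ = 2 Im(a* b)/(|a|²+|b|²) with a = -1, b = (-2 + i).
a* b = (2 - i), so ⟨σ_y⟩ = -2/6.
⟨S_y⟩ = (ħ/2)·⟨σ_y⟩.

-0.333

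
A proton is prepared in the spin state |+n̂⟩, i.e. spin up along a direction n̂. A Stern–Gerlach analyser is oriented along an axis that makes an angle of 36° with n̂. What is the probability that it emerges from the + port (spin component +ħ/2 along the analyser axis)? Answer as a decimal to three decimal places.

0.905

For spin-½, the probability of finding spin-up along an axis at angle θ to the initial spin direction is cos²(θ/2); spin-down is sin²(θ/2).
θ = 36°, so P = cos²(18°) ≈ 0.905.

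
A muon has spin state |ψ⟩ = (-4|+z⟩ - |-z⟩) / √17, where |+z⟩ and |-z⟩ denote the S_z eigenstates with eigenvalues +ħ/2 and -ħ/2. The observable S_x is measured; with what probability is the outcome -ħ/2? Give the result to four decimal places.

|-x⟩ = (|+z⟩ - |-z⟩)/√2, so ⟨-x|ψ⟩ = (-3) / (√2·√17).
P = |-3|² / 34 = 9/34.

0.2647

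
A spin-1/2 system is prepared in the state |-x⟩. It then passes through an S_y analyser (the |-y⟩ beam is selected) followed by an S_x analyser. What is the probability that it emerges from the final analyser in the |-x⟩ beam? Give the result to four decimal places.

0.2500

First analyser (S_y): from |-x⟩, P(|-y⟩) = 1/2.
After stage 1 the state is |-y⟩; P(|-x⟩) = |⟨-x|-y⟩|² = 1/2.
Joint probability = 1/2 × 1/2 = 0.2500.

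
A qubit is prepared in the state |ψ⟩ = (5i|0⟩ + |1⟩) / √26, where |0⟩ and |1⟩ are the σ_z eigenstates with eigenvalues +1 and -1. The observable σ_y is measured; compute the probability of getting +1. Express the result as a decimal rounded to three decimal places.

|+y⟩ = (|0⟩ + i|1⟩)/√2, so ⟨+y|ψ⟩ = (4i) / (√2·√26).
P = |4i|² / 52 = 16/52.

0.308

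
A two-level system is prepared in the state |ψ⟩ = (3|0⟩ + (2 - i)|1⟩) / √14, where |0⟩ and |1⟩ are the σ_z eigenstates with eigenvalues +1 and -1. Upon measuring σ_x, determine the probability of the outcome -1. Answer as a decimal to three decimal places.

0.071

|-x⟩ = (|0⟩ - |1⟩)/√2, so ⟨-x|ψ⟩ = (1 + i) / (√2·√14).
P = |1 + i|² / 28 = 2/28.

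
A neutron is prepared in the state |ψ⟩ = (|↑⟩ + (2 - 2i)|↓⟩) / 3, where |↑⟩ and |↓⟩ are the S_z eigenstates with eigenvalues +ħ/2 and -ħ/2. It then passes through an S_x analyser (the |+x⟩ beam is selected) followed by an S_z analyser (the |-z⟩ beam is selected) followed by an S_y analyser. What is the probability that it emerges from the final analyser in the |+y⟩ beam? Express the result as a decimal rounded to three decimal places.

0.181

First analyser (S_x): P(|+x⟩) = |⟨+x|ψ⟩|² = 13/18.
After stage 1 the state is |+x⟩; P(|-z⟩) = |⟨-z|+x⟩|² = 1/2.
After stage 2 the state is |-z⟩; P(|+y⟩) = |⟨+y|-z⟩|² = 1/2.
Joint probability = 13/18 × 1/2 × 1/2 = 0.181.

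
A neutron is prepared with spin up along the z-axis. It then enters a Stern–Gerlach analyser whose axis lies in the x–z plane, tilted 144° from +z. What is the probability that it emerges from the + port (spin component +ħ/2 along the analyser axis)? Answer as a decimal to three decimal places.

For spin-½, the probability of finding spin-up along an axis at angle θ to the initial spin direction is cos²(θ/2); spin-down is sin²(θ/2).
θ = 144°, so P = cos²(72°) ≈ 0.095.

0.095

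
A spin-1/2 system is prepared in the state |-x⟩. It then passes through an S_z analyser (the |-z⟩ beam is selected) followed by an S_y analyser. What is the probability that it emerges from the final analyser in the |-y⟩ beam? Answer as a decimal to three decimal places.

0.250

First analyser (S_z): from |-x⟩, P(|-z⟩) = 1/2.
After stage 1 the state is |-z⟩; P(|-y⟩) = |⟨-y|-z⟩|² = 1/2.
Joint probability = 1/2 × 1/2 = 0.250.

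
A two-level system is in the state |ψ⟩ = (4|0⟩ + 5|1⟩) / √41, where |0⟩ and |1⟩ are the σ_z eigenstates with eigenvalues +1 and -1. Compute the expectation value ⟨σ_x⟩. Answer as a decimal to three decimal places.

0.976

⟨σ_x⟩ = 2 Re(a* b)/(|a|²+|b|²) with a = 4, b = 5.
a* b = 20, so ⟨σ_x⟩ = 40/41.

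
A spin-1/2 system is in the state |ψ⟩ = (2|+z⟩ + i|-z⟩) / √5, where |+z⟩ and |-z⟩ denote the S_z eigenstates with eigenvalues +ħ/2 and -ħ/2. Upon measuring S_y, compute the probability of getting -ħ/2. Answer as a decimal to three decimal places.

|-y⟩ = (|+z⟩ - i|-z⟩)/√2, so ⟨-y|ψ⟩ = (1) / (√2·√5).
P = |1|² / 10 = 1/10.

0.100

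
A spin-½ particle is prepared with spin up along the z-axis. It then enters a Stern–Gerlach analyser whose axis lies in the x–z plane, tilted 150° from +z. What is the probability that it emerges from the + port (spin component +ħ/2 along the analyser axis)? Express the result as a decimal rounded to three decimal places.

0.067

For spin-½, the probability of finding spin-up along an axis at angle θ to the initial spin direction is cos²(θ/2); spin-down is sin²(θ/2).
θ = 150°, so P = cos²(75°) ≈ 0.067.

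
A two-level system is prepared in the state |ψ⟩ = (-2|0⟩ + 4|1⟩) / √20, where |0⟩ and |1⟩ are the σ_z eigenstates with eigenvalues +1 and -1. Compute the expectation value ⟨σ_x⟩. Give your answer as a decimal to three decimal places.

-0.800

⟨σ_x⟩ = 2 Re(a* b)/(|a|²+|b|²) with a = -2, b = 4.
a* b = -8, so ⟨σ_x⟩ = -16/20.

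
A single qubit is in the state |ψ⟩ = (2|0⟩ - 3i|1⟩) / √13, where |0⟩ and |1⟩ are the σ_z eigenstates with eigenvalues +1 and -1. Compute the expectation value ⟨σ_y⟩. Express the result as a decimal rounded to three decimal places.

-0.923

⟨σ_y⟩ = 2 Im(a* b)/(|a|²+|b|²) with a = 2, b = -3i.
a* b = -6i, so ⟨σ_y⟩ = -12/13.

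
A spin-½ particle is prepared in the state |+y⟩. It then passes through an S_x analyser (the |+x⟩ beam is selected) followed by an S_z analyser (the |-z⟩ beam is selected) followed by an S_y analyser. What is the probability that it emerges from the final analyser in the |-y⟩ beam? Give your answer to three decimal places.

0.125

First analyser (S_x): from |+y⟩, P(|+x⟩) = 1/2.
After stage 1 the state is |+x⟩; P(|-z⟩) = |⟨-z|+x⟩|² = 1/2.
After stage 2 the state is |-z⟩; P(|-y⟩) = |⟨-y|-z⟩|² = 1/2.
Joint probability = 1/2 × 1/2 × 1/2 = 0.125.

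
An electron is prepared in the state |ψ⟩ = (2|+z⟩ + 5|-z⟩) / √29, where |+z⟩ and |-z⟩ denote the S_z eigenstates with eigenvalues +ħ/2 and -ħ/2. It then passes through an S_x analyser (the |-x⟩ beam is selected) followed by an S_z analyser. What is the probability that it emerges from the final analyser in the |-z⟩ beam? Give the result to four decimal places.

First analyser (S_x): P(|-x⟩) = |⟨-x|ψ⟩|² = 9/58.
After stage 1 the state is |-x⟩; P(|-z⟩) = |⟨-z|-x⟩|² = 1/2.
Joint probability = 9/58 × 1/2 = 0.0776.

0.0776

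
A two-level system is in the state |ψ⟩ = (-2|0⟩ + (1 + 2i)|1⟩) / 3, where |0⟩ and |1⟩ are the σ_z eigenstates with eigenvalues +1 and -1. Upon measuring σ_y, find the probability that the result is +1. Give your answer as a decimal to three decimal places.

|+y⟩ = (|0⟩ + i|1⟩)/√2, so ⟨+y|ψ⟩ = (-i) / (√2·3).
P = |-i|² / 18 = 1/18.

0.056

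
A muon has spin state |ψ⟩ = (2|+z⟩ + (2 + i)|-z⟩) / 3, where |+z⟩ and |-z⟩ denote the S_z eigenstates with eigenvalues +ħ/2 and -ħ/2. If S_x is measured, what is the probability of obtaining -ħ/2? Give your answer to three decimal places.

0.056

|-x⟩ = (|+z⟩ - |-z⟩)/√2, so ⟨-x|ψ⟩ = (-i) / (√2·3).
P = |-i|² / 18 = 1/18.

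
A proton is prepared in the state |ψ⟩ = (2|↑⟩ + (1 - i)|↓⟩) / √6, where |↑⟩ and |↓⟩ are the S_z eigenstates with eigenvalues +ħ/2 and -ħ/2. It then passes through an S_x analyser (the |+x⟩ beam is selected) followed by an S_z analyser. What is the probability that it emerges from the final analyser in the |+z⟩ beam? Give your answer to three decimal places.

0.417

First analyser (S_x): P(|+x⟩) = |⟨+x|ψ⟩|² = 10/12.
After stage 1 the state is |+x⟩; P(|+z⟩) = |⟨+z|+x⟩|² = 1/2.
Joint probability = 10/12 × 1/2 = 0.417.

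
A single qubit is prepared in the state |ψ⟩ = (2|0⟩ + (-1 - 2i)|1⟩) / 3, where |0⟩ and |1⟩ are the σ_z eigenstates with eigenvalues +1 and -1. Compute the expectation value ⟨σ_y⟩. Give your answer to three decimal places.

-0.889

⟨σ_y⟩ = 2 Im(a* b)/(|a|²+|b|²) with a = 2, b = (-1 - 2i).
a* b = (-2 - 4i), so ⟨σ_y⟩ = -8/9.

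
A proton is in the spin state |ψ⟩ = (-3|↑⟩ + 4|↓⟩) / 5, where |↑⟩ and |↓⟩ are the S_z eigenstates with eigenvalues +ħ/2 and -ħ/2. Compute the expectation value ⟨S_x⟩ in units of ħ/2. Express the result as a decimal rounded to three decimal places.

⟨σ_x⟩ = 2 Re(a* b)/(|a|²+|b|²) with a = -3, b = 4.
a* b = -12, so ⟨σ_x⟩ = -24/25.
⟨S_x⟩ = (ħ/2)·⟨σ_x⟩.

-0.960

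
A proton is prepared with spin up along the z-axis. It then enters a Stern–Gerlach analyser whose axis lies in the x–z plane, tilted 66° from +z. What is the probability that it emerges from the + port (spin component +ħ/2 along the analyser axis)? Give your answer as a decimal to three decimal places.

0.703

For spin-½, the probability of finding spin-up along an axis at angle θ to the initial spin direction is cos²(θ/2); spin-down is sin²(θ/2).
θ = 66°, so P = cos²(33°) ≈ 0.703.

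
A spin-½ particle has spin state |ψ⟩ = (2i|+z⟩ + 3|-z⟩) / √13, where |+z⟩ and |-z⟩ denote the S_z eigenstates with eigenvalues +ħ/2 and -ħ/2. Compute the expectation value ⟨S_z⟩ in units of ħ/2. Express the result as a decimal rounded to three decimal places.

-0.385

⟨σ_z⟩ = |a|² - |b|² divided by |a|²+|b|², with a, b the |+z⟩, |-z⟩ amplitudes.
= (4 - 9)/13 = -5/13.
⟨S_z⟩ = (ħ/2)·⟨σ_z⟩.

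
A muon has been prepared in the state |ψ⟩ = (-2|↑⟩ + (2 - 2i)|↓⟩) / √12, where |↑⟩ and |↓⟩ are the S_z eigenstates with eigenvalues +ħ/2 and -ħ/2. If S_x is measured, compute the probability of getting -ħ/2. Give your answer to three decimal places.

0.833

|-x⟩ = (|↑⟩ - |↓⟩)/√2, so ⟨-x|ψ⟩ = (-4 + 2i) / (√2·√12).
P = |-4 + 2i|² / 24 = 20/24.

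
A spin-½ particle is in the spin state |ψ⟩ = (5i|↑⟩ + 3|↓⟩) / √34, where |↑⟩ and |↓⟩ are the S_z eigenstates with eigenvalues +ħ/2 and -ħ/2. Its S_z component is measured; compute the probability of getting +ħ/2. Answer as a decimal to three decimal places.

The +ħ/2 outcome corresponds to |↑⟩. Its amplitude in |ψ⟩ is 5i/√34.
P = |5i|² / 34 = 25/34.

0.735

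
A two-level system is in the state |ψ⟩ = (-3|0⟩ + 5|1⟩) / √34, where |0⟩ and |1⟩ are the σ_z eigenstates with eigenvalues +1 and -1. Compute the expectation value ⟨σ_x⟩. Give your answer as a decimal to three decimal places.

-0.882

⟨σ_x⟩ = 2 Re(a* b)/(|a|²+|b|²) with a = -3, b = 5.
a* b = -15, so ⟨σ_x⟩ = -30/34.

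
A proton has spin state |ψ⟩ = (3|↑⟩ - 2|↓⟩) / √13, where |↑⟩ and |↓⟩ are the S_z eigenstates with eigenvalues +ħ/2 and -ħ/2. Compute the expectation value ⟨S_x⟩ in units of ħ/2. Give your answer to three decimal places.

⟨σ_x⟩ = 2 Re(a* b)/(|a|²+|b|²) with a = 3, b = -2.
a* b = -6, so ⟨σ_x⟩ = -12/13.
⟨S_x⟩ = (ħ/2)·⟨σ_x⟩.

-0.923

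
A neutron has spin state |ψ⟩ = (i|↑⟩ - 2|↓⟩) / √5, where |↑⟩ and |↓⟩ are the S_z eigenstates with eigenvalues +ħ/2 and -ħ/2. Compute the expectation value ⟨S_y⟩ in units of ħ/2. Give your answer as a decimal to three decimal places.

⟨σ_y⟩ = 2 Im(a* b)/(|a|²+|b|²) with a = i, b = -2.
a* b = 2i, so ⟨σ_y⟩ = 4/5.
⟨S_y⟩ = (ħ/2)·⟨σ_y⟩.

0.800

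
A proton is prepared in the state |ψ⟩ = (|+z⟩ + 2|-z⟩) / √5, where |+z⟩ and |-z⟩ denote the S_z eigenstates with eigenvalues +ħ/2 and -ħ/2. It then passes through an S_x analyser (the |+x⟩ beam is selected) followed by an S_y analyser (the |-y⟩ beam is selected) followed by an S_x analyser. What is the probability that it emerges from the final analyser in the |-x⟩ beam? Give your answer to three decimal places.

First analyser (S_x): P(|+x⟩) = |⟨+x|ψ⟩|² = 9/10.
After stage 1 the state is |+x⟩; P(|-y⟩) = |⟨-y|+x⟩|² = 1/2.
After stage 2 the state is |-y⟩; P(|-x⟩) = |⟨-x|-y⟩|² = 1/2.
Joint probability = 9/10 × 1/2 × 1/2 = 0.225.

0.225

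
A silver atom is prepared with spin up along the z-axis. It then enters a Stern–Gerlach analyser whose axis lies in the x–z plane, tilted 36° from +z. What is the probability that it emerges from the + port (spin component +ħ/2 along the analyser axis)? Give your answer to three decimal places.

0.905

For spin-½, the probability of finding spin-up along an axis at angle θ to the initial spin direction is cos²(θ/2); spin-down is sin²(θ/2).
θ = 36°, so P = cos²(18°) ≈ 0.905.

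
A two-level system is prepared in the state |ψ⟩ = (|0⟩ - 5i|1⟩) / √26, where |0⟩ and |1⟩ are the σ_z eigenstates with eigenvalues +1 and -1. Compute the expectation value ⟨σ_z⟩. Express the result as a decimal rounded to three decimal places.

⟨σ_z⟩ = |a|² - |b|² divided by |a|²+|b|², with a, b the |0⟩, |1⟩ amplitudes.
= (1 - 25)/26 = -24/26.

-0.923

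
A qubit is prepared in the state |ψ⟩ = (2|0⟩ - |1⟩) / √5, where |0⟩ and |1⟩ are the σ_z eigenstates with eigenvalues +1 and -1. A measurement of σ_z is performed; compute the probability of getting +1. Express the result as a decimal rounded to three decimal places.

The +1 outcome corresponds to |0⟩. Its amplitude in |ψ⟩ is 2/√5.
P = |2|² / 5 = 4/5.

0.800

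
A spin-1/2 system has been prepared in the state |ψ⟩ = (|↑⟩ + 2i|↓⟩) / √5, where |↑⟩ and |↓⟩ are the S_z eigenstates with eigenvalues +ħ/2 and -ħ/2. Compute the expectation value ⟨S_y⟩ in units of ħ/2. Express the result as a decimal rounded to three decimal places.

0.800

⟨σ_y⟩ = 2 Im(a* b)/(|a|²+|b|²) with a = 1, b = 2i.
a* b = 2i, so ⟨σ_y⟩ = 4/5.
⟨S_y⟩ = (ħ/2)·⟨σ_y⟩.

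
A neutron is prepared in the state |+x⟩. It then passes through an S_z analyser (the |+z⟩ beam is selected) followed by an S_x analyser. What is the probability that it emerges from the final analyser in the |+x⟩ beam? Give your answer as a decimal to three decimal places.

First analyser (S_z): from |+x⟩, P(|+z⟩) = 1/2.
After stage 1 the state is |+z⟩; P(|+x⟩) = |⟨+x|+z⟩|² = 1/2.
Joint probability = 1/2 × 1/2 = 0.250.

0.250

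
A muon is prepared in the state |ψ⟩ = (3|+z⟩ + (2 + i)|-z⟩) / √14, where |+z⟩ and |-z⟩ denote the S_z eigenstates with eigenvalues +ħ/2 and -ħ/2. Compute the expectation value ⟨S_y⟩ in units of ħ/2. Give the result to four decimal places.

0.4286

⟨σ_y⟩ = 2 Im(a* b)/(|a|²+|b|²) with a = 3, b = (2 + i).
a* b = (6 + 3i), so ⟨σ_y⟩ = 6/14.
⟨S_y⟩ = (ħ/2)·⟨σ_y⟩.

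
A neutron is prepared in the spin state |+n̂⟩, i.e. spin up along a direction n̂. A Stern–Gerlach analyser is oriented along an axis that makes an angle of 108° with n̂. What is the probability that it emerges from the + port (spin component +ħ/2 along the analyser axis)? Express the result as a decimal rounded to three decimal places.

0.345

For spin-½, the probability of finding spin-up along an axis at angle θ to the initial spin direction is cos²(θ/2); spin-down is sin²(θ/2).
θ = 108°, so P = cos²(54°) ≈ 0.345.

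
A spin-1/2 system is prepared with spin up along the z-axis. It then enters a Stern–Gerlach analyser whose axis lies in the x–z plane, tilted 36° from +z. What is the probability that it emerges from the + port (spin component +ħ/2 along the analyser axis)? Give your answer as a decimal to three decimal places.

0.905

For spin-½, the probability of finding spin-up along an axis at angle θ to the initial spin direction is cos²(θ/2); spin-down is sin²(θ/2).
θ = 36°, so P = cos²(18°) ≈ 0.905.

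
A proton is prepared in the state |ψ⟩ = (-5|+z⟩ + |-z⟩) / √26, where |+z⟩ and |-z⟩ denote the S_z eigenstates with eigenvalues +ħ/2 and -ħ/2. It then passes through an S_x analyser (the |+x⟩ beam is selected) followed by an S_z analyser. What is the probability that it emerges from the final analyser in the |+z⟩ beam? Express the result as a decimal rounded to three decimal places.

First analyser (S_x): P(|+x⟩) = |⟨+x|ψ⟩|² = 16/52.
After stage 1 the state is |+x⟩; P(|+z⟩) = |⟨+z|+x⟩|² = 1/2.
Joint probability = 16/52 × 1/2 = 0.154.

0.154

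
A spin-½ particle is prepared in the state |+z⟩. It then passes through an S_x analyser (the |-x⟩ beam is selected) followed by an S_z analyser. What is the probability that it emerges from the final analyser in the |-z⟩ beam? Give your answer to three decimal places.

First analyser (S_x): from |+z⟩, P(|-x⟩) = 1/2.
After stage 1 the state is |-x⟩; P(|-z⟩) = |⟨-z|-x⟩|² = 1/2.
Joint probability = 1/2 × 1/2 = 0.250.

0.250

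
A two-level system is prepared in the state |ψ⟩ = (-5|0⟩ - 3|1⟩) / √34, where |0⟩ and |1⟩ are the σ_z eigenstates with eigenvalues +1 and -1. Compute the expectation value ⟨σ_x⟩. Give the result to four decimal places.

⟨σ_x⟩ = 2 Re(a* b)/(|a|²+|b|²) with a = -5, b = -3.
a* b = 15, so ⟨σ_x⟩ = 30/34.

0.8824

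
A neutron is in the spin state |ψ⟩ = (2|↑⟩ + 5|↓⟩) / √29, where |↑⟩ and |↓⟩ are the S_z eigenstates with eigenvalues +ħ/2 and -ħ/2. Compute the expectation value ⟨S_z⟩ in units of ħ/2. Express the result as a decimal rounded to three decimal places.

⟨σ_z⟩ = |a|² - |b|² divided by |a|²+|b|², with a, b the |↑⟩, |↓⟩ amplitudes.
= (4 - 25)/29 = -21/29.
⟨S_z⟩ = (ħ/2)·⟨σ_z⟩.

-0.724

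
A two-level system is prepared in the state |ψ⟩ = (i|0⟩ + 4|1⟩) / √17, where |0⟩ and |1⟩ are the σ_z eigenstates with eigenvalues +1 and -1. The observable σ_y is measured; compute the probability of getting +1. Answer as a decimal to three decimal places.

0.265

|+y⟩ = (|0⟩ + i|1⟩)/√2, so ⟨+y|ψ⟩ = (-3i) / (√2·√17).
P = |-3i|² / 34 = 9/34.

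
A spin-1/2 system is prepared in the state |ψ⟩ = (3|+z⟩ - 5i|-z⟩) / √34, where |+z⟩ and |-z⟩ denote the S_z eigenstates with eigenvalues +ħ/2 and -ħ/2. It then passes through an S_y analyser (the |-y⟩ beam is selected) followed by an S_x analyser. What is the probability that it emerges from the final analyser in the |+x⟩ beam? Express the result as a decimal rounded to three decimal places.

0.471

First analyser (S_y): P(|-y⟩) = |⟨-y|ψ⟩|² = 64/68.
After stage 1 the state is |-y⟩; P(|+x⟩) = |⟨+x|-y⟩|² = 1/2.
Joint probability = 64/68 × 1/2 = 0.471.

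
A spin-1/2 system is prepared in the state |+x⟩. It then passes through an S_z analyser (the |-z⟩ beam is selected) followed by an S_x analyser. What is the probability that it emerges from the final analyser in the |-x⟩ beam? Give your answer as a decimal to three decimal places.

First analyser (S_z): from |+x⟩, P(|-z⟩) = 1/2.
After stage 1 the state is |-z⟩; P(|-x⟩) = |⟨-x|-z⟩|² = 1/2.
Joint probability = 1/2 × 1/2 = 0.250.

0.250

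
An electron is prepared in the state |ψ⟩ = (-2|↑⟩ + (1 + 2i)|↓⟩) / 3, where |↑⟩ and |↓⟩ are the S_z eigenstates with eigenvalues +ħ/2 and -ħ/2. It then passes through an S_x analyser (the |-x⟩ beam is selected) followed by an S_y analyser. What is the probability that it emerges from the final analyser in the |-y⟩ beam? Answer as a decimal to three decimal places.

First analyser (S_x): P(|-x⟩) = |⟨-x|ψ⟩|² = 13/18.
After stage 1 the state is |-x⟩; P(|-y⟩) = |⟨-y|-x⟩|² = 1/2.
Joint probability = 13/18 × 1/2 = 0.361.

0.361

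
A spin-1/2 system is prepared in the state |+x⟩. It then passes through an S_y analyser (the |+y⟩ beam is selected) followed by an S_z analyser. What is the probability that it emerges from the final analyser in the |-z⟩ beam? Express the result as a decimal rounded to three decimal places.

0.250

First analyser (S_y): from |+x⟩, P(|+y⟩) = 1/2.
After stage 1 the state is |+y⟩; P(|-z⟩) = |⟨-z|+y⟩|² = 1/2.
Joint probability = 1/2 × 1/2 = 0.250.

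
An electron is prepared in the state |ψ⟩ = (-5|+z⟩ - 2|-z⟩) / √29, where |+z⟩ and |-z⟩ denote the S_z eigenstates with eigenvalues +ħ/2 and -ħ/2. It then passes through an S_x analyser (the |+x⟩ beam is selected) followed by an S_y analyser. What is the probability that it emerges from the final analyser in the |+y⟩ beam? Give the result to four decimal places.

First analyser (S_x): P(|+x⟩) = |⟨+x|ψ⟩|² = 49/58.
After stage 1 the state is |+x⟩; P(|+y⟩) = |⟨+y|+x⟩|² = 1/2.
Joint probability = 49/58 × 1/2 = 0.4224.

0.4224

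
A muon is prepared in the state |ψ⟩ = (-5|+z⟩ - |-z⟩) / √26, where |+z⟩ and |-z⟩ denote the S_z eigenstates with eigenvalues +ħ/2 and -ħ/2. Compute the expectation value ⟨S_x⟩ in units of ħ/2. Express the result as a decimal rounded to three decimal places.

⟨σ_x⟩ = 2 Re(a* b)/(|a|²+|b|²) with a = -5, b = -1.
a* b = 5, so ⟨σ_x⟩ = 10/26.
⟨S_x⟩ = (ħ/2)·⟨σ_x⟩.

0.385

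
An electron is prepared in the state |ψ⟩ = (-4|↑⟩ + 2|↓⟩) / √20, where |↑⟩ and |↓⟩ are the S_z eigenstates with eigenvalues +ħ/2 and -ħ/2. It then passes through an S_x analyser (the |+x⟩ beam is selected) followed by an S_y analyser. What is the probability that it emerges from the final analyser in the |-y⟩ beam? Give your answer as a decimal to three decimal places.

First analyser (S_x): P(|+x⟩) = |⟨+x|ψ⟩|² = 4/40.
After stage 1 the state is |+x⟩; P(|-y⟩) = |⟨-y|+x⟩|² = 1/2.
Joint probability = 4/40 × 1/2 = 0.050.

0.050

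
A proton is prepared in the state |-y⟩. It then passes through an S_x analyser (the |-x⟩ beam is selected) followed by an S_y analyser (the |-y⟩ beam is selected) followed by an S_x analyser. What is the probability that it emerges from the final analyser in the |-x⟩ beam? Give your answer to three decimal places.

First analyser (S_x): from |-y⟩, P(|-x⟩) = 1/2.
After stage 1 the state is |-x⟩; P(|-y⟩) = |⟨-y|-x⟩|² = 1/2.
After stage 2 the state is |-y⟩; P(|-x⟩) = |⟨-x|-y⟩|² = 1/2.
Joint probability = 1/2 × 1/2 × 1/2 = 0.125.

0.125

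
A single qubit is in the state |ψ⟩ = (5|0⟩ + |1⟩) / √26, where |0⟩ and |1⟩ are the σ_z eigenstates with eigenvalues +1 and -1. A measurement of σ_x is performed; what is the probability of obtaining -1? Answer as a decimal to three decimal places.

|-x⟩ = (|0⟩ - |1⟩)/√2, so ⟨-x|ψ⟩ = (4) / (√2·√26).
P = |4|² / 52 = 16/52.

0.308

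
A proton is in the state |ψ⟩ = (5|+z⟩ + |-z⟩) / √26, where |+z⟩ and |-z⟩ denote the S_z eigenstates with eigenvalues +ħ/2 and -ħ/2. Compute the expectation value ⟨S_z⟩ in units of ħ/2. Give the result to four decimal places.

⟨σ_z⟩ = |a|² - |b|² divided by |a|²+|b|², with a, b the |+z⟩, |-z⟩ amplitudes.
= (25 - 1)/26 = 24/26.
⟨S_z⟩ = (ħ/2)·⟨σ_z⟩.

0.9231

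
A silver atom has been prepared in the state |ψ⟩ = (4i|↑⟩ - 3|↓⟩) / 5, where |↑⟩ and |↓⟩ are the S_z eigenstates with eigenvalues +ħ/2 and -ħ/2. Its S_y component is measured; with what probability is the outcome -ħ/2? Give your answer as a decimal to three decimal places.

0.020

|-y⟩ = (|↑⟩ - i|↓⟩)/√2, so ⟨-y|ψ⟩ = (i) / (√2·5).
P = |i|² / 50 = 1/50.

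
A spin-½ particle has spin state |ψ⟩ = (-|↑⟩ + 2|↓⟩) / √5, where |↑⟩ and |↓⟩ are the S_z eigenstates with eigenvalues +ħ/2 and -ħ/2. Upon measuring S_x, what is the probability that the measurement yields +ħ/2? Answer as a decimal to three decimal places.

0.100

|+x⟩ = (|↑⟩ + |↓⟩)/√2, so ⟨+x|ψ⟩ = (1) / (√2·√5).
P = |1|² / 10 = 1/10.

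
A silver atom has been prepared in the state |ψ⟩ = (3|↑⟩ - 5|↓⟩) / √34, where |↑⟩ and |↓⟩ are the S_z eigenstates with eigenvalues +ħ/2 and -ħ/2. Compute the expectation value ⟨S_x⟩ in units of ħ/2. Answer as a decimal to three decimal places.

-0.882

⟨σ_x⟩ = 2 Re(a* b)/(|a|²+|b|²) with a = 3, b = -5.
a* b = -15, so ⟨σ_x⟩ = -30/34.
⟨S_x⟩ = (ħ/2)·⟨σ_x⟩.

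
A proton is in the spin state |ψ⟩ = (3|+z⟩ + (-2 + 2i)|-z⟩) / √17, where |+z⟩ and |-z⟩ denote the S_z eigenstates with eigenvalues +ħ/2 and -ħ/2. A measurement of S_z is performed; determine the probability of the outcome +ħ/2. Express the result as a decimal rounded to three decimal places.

The +ħ/2 outcome corresponds to |+z⟩. Its amplitude in |ψ⟩ is 3/√17.
P = |3|² / 17 = 9/17.

0.529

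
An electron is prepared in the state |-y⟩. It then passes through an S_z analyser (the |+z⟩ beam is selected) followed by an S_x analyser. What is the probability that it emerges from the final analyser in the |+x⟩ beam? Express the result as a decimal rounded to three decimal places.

0.250

First analyser (S_z): from |-y⟩, P(|+z⟩) = 1/2.
After stage 1 the state is |+z⟩; P(|+x⟩) = |⟨+x|+z⟩|² = 1/2.
Joint probability = 1/2 × 1/2 = 0.250.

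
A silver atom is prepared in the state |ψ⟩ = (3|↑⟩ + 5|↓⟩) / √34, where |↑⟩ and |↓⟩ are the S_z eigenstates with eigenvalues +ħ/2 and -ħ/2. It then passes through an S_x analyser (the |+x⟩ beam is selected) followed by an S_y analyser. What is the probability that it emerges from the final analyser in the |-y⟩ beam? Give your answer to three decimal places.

First analyser (S_x): P(|+x⟩) = |⟨+x|ψ⟩|² = 64/68.
After stage 1 the state is |+x⟩; P(|-y⟩) = |⟨-y|+x⟩|² = 1/2.
Joint probability = 64/68 × 1/2 = 0.471.

0.471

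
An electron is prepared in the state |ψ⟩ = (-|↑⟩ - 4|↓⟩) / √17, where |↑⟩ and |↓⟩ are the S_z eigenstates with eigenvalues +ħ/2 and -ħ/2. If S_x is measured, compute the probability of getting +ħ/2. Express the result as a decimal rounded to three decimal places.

0.735

|+x⟩ = (|↑⟩ + |↓⟩)/√2, so ⟨+x|ψ⟩ = (-5) / (√2·√17).
P = |-5|² / 34 = 25/34.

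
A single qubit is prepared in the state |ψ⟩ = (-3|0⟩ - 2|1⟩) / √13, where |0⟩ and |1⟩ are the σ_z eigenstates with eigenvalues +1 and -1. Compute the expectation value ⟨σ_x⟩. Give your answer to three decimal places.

⟨σ_x⟩ = 2 Re(a* b)/(|a|²+|b|²) with a = -3, b = -2.
a* b = 6, so ⟨σ_x⟩ = 12/13.

0.923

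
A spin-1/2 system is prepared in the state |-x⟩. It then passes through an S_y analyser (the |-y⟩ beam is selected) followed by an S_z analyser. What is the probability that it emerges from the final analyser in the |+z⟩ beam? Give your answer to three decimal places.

0.250

First analyser (S_y): from |-x⟩, P(|-y⟩) = 1/2.
After stage 1 the state is |-y⟩; P(|+z⟩) = |⟨+z|-y⟩|² = 1/2.
Joint probability = 1/2 × 1/2 = 0.250.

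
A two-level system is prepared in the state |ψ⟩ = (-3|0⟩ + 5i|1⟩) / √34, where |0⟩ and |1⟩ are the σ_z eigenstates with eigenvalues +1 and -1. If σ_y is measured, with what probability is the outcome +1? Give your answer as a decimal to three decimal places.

|+y⟩ = (|0⟩ + i|1⟩)/√2, so ⟨+y|ψ⟩ = (2) / (√2·√34).
P = |2|² / 68 = 4/68.

0.059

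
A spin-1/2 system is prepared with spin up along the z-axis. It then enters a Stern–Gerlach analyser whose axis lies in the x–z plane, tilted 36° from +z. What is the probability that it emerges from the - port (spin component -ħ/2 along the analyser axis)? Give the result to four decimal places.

0.0955

For spin-½, the probability of finding spin-up along an axis at angle θ to the initial spin direction is cos²(θ/2); spin-down is sin²(θ/2).
θ = 36°, so P = sin²(18°) ≈ 0.0955.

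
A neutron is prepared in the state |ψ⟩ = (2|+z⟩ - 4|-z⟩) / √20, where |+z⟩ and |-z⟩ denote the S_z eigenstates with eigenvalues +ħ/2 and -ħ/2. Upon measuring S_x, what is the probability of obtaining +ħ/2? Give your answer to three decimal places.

|+x⟩ = (|+z⟩ + |-z⟩)/√2, so ⟨+x|ψ⟩ = (-2) / (√2·√20).
P = |-2|² / 40 = 4/40.

0.100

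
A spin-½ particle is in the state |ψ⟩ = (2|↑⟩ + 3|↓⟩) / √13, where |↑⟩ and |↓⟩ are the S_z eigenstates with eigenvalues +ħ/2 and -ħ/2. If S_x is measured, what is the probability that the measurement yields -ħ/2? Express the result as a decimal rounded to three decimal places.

0.038

|-x⟩ = (|↑⟩ - |↓⟩)/√2, so ⟨-x|ψ⟩ = (-1) / (√2·√13).
P = |-1|² / 26 = 1/26.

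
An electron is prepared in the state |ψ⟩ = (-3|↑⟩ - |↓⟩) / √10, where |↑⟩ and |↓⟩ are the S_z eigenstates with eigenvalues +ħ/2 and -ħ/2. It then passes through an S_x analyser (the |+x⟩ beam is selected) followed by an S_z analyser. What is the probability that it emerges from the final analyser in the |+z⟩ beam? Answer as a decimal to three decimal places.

0.400

First analyser (S_x): P(|+x⟩) = |⟨+x|ψ⟩|² = 16/20.
After stage 1 the state is |+x⟩; P(|+z⟩) = |⟨+z|+x⟩|² = 1/2.
Joint probability = 16/20 × 1/2 = 0.400.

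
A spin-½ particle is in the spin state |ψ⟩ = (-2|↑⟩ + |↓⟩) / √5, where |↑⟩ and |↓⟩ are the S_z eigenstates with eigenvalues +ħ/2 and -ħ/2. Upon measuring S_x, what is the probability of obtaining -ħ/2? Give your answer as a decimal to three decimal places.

|-x⟩ = (|↑⟩ - |↓⟩)/√2, so ⟨-x|ψ⟩ = (-3) / (√2·√5).
P = |-3|² / 10 = 9/10.

0.900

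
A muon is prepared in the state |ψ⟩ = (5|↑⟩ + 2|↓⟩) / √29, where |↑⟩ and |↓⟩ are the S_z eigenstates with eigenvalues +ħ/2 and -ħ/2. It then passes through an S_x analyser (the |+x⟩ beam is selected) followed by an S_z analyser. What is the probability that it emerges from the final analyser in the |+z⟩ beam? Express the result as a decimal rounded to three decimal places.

First analyser (S_x): P(|+x⟩) = |⟨+x|ψ⟩|² = 49/58.
After stage 1 the state is |+x⟩; P(|+z⟩) = |⟨+z|+x⟩|² = 1/2.
Joint probability = 49/58 × 1/2 = 0.422.

0.422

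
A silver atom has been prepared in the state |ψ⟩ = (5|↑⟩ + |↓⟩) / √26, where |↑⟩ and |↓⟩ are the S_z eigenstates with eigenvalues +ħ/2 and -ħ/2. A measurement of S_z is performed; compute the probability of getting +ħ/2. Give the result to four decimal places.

The +ħ/2 outcome corresponds to |↑⟩. Its amplitude in |ψ⟩ is 5/√26.
P = |5|² / 26 = 25/26.

0.9615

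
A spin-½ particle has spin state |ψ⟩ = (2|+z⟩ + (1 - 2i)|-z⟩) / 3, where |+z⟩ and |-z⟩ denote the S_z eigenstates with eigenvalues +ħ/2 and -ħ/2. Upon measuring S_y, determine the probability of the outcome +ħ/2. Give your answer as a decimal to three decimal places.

|+y⟩ = (|+z⟩ + i|-z⟩)/√2, so ⟨+y|ψ⟩ = (-i) / (√2·3).
P = |-i|² / 18 = 1/18.

0.056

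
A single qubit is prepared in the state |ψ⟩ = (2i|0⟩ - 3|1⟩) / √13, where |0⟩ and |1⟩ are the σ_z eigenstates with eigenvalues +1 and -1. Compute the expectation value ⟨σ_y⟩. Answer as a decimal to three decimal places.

0.923

⟨σ_y⟩ = 2 Im(a* b)/(|a|²+|b|²) with a = 2i, b = -3.
a* b = 6i, so ⟨σ_y⟩ = 12/13.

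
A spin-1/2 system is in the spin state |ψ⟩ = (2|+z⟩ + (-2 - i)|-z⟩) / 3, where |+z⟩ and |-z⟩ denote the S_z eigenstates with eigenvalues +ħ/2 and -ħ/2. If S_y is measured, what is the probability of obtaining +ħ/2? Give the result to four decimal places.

|+y⟩ = (|+z⟩ + i|-z⟩)/√2, so ⟨+y|ψ⟩ = (1 + 2i) / (√2·3).
P = |1 + 2i|² / 18 = 5/18.

0.2778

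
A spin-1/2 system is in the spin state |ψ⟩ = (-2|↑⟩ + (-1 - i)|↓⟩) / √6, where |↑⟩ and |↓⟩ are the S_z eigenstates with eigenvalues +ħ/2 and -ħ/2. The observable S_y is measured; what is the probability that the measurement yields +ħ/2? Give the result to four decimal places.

|+y⟩ = (|↑⟩ + i|↓⟩)/√2, so ⟨+y|ψ⟩ = (-3 + i) / (√2·√6).
P = |-3 + i|² / 12 = 10/12.

0.8333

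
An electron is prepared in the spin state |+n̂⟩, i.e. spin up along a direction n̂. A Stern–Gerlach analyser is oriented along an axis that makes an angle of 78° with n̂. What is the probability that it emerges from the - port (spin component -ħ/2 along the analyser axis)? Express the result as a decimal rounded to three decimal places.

0.396

For spin-½, the probability of finding spin-up along an axis at angle θ to the initial spin direction is cos²(θ/2); spin-down is sin²(θ/2).
θ = 78°, so P = sin²(39°) ≈ 0.396.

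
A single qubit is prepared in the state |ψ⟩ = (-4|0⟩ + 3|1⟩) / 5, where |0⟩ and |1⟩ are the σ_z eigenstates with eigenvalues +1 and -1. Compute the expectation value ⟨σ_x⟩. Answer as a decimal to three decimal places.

⟨σ_x⟩ = 2 Re(a* b)/(|a|²+|b|²) with a = -4, b = 3.
a* b = -12, so ⟨σ_x⟩ = -24/25.

-0.960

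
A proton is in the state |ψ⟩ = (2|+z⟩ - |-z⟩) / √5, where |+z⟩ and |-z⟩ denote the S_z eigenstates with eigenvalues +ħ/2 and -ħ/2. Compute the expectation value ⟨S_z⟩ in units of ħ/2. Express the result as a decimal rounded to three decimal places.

⟨σ_z⟩ = |a|² - |b|² divided by |a|²+|b|², with a, b the |+z⟩, |-z⟩ amplitudes.
= (4 - 1)/5 = 3/5.
⟨S_z⟩ = (ħ/2)·⟨σ_z⟩.

0.600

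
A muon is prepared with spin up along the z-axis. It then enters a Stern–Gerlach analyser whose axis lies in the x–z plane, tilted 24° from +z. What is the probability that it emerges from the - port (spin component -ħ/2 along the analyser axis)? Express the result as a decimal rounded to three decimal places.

For spin-½, the probability of finding spin-up along an axis at angle θ to the initial spin direction is cos²(θ/2); spin-down is sin²(θ/2).
θ = 24°, so P = sin²(12°) ≈ 0.043.

0.043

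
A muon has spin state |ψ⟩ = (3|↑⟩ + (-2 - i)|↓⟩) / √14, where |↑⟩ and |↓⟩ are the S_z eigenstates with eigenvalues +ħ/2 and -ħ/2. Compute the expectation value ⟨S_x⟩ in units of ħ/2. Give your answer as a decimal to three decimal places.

-0.857

⟨σ_x⟩ = 2 Re(a* b)/(|a|²+|b|²) with a = 3, b = (-2 - i).
a* b = (-6 - 3i), so ⟨σ_x⟩ = -12/14.
⟨S_x⟩ = (ħ/2)·⟨σ_x⟩.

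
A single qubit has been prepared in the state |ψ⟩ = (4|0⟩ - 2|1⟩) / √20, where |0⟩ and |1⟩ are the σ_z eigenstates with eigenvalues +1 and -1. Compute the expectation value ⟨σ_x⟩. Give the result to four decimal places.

-0.8000

⟨σ_x⟩ = 2 Re(a* b)/(|a|²+|b|²) with a = 4, b = -2.
a* b = -8, so ⟨σ_x⟩ = -16/20.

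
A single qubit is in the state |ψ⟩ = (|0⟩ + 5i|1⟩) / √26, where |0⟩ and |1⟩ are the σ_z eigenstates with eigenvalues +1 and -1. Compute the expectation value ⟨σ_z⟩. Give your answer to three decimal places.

⟨σ_z⟩ = |a|² - |b|² divided by |a|²+|b|², with a, b the |0⟩, |1⟩ amplitudes.
= (1 - 25)/26 = -24/26.

-0.923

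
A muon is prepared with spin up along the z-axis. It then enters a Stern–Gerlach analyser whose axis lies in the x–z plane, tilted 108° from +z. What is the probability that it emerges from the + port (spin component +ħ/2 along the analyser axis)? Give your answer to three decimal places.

For spin-½, the probability of finding spin-up along an axis at angle θ to the initial spin direction is cos²(θ/2); spin-down is sin²(θ/2).
θ = 108°, so P = cos²(54°) ≈ 0.345.

0.345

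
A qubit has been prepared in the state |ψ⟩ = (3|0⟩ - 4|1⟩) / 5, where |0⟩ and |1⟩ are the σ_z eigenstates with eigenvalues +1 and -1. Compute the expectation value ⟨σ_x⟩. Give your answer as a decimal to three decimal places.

-0.960

⟨σ_x⟩ = 2 Re(a* b)/(|a|²+|b|²) with a = 3, b = -4.
a* b = -12, so ⟨σ_x⟩ = -24/25.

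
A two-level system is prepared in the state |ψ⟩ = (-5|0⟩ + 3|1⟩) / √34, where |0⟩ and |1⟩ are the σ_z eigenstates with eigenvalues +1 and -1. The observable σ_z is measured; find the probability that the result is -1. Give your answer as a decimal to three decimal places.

0.265

The -1 outcome corresponds to |1⟩. Its amplitude in |ψ⟩ is 3/√34.
P = |3|² / 34 = 9/34.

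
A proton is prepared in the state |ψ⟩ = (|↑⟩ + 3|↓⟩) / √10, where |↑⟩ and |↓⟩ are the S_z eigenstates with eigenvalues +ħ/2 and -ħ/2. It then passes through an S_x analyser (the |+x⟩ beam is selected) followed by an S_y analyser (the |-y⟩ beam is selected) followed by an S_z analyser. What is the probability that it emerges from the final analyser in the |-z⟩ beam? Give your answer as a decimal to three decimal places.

First analyser (S_x): P(|+x⟩) = |⟨+x|ψ⟩|² = 16/20.
After stage 1 the state is |+x⟩; P(|-y⟩) = |⟨-y|+x⟩|² = 1/2.
After stage 2 the state is |-y⟩; P(|-z⟩) = |⟨-z|-y⟩|² = 1/2.
Joint probability = 16/20 × 1/2 × 1/2 = 0.200.

0.200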